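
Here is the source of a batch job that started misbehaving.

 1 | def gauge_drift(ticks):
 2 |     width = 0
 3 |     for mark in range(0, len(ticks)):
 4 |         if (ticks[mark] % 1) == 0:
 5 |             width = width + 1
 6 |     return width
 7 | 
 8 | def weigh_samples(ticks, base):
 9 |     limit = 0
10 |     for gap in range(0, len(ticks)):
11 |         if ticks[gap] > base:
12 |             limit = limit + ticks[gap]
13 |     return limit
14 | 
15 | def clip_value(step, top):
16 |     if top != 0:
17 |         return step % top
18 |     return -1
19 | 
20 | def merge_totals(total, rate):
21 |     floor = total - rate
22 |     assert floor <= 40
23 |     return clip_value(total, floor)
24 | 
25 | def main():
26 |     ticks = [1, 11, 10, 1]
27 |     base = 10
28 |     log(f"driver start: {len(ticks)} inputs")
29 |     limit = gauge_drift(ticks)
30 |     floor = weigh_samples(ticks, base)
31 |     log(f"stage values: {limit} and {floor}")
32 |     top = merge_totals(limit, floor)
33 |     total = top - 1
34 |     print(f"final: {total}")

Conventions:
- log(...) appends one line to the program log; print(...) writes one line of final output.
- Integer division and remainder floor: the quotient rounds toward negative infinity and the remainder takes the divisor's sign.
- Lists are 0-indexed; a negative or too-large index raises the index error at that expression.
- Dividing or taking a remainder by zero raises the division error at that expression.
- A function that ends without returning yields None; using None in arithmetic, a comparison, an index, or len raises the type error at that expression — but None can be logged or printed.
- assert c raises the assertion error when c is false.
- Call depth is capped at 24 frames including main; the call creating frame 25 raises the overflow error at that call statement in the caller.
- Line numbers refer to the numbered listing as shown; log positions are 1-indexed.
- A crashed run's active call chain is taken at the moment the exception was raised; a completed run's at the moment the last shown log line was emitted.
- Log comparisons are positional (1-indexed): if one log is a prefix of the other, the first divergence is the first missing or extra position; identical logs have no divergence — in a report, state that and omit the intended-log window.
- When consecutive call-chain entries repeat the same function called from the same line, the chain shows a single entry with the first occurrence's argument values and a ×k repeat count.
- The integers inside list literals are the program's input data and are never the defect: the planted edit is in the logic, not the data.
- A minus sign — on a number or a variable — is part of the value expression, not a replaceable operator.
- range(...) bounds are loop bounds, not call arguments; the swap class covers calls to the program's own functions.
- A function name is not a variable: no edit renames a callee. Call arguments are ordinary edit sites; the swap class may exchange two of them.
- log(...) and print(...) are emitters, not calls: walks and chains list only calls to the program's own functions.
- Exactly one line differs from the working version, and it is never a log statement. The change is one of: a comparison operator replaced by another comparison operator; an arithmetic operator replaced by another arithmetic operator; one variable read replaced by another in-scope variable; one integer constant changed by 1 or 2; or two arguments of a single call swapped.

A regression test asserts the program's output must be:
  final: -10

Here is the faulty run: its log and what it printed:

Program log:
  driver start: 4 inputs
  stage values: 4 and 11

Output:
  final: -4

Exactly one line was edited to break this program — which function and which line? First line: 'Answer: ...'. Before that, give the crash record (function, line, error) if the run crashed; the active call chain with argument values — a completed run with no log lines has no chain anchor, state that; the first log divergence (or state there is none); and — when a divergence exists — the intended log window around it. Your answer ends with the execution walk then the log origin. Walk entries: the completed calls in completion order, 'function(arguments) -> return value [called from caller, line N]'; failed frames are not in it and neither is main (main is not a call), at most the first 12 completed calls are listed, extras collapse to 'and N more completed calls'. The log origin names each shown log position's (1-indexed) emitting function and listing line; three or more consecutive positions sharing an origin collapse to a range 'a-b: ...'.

Answer: the defect is in gauge_drift at line 4.
The tell: Everything matches until log position 2, which reads 'stage values: 4 and 11' in place of 'stage values: 1 and 11'.
Call chain: main.
First divergence: position 2 — the shown line 'stage values: 4 and 11' should read 'stage values: 1 and 11'.
Intended log window:
  1: driver start: 4 inputs
  2: stage values: 1 and 11
Execution walk:
  gauge_drift([1, 11, 10, 1]) -> 4  [called from main, line 29]
  weigh_samples([1, 11, 10, 1], 10) -> 11  [called from main, line 30]
  clip_value(4, -7) -> -3  [called from merge_totals, line 23]
  merge_totals(4, 11) -> -3  [called from main, line 32]
Log origins:
  1: from main, line 28
  2: from main, line 31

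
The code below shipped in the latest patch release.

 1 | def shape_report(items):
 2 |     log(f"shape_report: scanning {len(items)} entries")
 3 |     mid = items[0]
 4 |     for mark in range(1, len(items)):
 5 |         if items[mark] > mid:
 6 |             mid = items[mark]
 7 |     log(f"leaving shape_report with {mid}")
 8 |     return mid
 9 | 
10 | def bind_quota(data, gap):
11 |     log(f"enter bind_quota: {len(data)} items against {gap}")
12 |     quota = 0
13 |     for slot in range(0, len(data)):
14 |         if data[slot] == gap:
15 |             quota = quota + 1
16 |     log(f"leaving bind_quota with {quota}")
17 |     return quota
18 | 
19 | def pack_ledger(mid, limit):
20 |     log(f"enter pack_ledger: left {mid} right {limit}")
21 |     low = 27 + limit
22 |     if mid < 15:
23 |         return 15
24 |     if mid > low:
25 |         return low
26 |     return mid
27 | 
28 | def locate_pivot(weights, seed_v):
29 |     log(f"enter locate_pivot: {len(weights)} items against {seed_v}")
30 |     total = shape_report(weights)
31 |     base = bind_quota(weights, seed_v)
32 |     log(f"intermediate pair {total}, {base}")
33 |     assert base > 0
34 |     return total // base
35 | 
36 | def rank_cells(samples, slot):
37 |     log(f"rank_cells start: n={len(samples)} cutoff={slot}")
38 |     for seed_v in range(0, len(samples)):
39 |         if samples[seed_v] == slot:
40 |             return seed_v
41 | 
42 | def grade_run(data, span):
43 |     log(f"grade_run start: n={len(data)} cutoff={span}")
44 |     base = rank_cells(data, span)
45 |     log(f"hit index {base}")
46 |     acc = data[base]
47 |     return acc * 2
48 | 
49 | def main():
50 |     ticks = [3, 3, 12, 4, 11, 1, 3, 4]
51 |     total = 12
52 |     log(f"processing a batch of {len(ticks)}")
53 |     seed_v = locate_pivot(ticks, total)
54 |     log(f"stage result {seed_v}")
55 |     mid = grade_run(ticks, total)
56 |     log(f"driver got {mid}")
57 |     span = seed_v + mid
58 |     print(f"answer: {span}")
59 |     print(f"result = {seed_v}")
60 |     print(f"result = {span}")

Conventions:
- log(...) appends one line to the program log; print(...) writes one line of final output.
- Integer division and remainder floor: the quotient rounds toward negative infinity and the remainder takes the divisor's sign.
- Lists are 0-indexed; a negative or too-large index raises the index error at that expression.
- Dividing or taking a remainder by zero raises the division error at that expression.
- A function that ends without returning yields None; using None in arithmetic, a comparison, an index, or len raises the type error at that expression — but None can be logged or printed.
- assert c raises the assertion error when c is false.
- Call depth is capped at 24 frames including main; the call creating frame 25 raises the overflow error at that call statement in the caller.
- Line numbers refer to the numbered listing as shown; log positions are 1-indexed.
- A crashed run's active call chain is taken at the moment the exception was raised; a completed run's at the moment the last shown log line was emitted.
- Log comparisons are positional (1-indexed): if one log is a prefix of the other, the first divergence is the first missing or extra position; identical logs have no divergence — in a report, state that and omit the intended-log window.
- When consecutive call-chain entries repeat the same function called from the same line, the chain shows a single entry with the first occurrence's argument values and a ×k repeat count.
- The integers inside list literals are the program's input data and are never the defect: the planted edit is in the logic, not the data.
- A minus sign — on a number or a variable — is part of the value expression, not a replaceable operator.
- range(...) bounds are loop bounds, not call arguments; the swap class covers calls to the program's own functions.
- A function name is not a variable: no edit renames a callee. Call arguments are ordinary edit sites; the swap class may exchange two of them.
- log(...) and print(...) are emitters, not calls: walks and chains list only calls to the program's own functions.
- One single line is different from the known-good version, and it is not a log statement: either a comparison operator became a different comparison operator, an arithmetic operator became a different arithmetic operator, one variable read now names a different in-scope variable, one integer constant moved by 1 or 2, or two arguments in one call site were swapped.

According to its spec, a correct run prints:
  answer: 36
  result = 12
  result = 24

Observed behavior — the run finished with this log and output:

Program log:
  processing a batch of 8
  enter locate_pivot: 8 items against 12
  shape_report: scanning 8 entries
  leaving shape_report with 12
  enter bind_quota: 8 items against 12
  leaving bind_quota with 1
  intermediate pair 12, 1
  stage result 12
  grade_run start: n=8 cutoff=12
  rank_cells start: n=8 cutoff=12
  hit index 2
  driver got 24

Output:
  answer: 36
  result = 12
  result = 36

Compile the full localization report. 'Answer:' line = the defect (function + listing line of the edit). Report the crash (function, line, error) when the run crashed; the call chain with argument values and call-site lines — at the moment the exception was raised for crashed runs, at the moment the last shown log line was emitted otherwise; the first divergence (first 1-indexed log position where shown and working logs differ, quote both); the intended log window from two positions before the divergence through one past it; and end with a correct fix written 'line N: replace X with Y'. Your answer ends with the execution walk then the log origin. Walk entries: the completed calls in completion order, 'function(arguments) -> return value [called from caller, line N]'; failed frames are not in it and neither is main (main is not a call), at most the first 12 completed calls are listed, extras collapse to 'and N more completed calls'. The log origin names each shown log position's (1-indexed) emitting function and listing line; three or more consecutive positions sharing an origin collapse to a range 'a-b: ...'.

Answer: the defect is in main at line 60.
Key fact: Nothing in the log betrays the bug — only the output does.
Call chain: main.
First divergence: none; the two logs match at every position.
Execution walk:
  shape_report([3, 3, 12, 4, 11, 1, 3, 4]) -> 12  [called from locate_pivot, line 30]
  bind_quota([3, 3, 12, 4, 11, 1, 3, 4], 12) -> 1  [called from locate_pivot, line 31]
  locate_pivot([3, 3, 12, 4, 11, 1, 3, 4], 12) -> 12  [called from main, line 53]
  rank_cells([3, 3, 12, 4, 11, 1, 3, 4], 12) -> 2  [called from grade_run, line 44]
  grade_run([3, 3, 12, 4, 11, 1, 3, 4], 12) -> 24  [called from main, line 55]
Log line origins:
  1: logged in main at line 52
  2: logged in locate_pivot at line 29
  3: logged in shape_report at line 2
  4: logged in shape_report at line 7
  5: logged in bind_quota at line 11
  6: logged in bind_quota at line 16
  7: logged in locate_pivot at line 32
  8: logged in main at line 54
  9: logged in grade_run at line 43
  10: logged in rank_cells at line 37
  11: logged in grade_run at line 45
  12: logged in main at line 56
A correct fix: line 60: replace `span` with `mid`.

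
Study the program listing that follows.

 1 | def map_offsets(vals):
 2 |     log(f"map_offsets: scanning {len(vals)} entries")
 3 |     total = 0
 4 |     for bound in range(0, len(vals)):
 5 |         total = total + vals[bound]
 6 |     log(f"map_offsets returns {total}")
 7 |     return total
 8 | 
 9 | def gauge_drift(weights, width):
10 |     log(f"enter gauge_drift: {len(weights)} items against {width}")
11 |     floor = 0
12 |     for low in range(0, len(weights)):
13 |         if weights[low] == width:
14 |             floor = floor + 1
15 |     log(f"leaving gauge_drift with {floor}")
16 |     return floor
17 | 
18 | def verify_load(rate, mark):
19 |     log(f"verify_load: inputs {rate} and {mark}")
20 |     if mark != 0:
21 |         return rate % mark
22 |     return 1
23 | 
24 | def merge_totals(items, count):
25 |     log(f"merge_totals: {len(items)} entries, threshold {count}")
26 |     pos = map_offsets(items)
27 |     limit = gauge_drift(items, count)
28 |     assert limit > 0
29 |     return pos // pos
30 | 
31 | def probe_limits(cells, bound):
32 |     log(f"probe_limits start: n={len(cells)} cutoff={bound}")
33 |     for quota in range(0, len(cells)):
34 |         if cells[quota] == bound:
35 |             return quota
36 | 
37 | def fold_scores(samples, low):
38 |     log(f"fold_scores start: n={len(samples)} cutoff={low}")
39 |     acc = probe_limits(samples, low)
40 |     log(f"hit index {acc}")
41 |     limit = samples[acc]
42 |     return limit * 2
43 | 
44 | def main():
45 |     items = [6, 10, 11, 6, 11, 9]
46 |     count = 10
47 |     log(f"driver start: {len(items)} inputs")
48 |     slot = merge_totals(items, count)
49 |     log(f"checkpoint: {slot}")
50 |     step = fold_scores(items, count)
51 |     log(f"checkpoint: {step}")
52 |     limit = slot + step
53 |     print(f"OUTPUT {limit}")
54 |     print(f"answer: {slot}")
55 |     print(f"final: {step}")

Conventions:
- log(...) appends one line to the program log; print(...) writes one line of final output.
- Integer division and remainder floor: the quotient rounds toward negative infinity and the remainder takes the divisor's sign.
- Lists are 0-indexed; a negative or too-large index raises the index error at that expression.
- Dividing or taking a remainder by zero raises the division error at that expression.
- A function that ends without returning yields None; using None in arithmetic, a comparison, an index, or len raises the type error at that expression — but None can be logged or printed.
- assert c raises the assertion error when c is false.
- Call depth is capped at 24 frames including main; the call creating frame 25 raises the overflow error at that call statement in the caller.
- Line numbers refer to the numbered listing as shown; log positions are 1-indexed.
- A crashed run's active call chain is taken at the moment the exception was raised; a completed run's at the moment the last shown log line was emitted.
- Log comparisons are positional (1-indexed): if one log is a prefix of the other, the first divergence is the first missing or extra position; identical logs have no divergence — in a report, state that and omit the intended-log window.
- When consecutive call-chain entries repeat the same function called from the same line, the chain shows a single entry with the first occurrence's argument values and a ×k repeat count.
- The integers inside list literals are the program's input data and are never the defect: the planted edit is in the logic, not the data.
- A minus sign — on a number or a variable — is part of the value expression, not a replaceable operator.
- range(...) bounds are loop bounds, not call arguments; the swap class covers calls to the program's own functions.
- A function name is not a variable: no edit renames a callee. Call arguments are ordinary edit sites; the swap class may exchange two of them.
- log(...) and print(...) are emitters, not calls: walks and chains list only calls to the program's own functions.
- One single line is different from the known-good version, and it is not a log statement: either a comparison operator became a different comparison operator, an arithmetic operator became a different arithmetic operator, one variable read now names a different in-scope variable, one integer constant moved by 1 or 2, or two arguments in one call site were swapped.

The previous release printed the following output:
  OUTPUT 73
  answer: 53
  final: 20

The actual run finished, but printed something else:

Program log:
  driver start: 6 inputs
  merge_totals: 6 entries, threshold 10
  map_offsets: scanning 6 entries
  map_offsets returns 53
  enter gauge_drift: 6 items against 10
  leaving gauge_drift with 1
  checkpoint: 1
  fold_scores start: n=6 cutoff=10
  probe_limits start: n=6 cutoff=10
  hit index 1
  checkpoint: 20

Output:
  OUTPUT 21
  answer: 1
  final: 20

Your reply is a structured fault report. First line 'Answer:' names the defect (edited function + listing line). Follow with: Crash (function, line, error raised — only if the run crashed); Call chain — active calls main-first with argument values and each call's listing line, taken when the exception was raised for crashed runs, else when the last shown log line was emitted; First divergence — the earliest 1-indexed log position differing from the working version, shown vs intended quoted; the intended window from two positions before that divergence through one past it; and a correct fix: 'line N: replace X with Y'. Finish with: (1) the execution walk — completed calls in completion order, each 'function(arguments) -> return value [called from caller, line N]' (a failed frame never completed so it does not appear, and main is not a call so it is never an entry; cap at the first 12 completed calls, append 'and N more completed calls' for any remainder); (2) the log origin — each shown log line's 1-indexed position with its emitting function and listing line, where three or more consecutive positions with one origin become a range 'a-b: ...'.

Answer: the defect is in merge_totals at line 29.
Core observation: At log position 7 the runs split — shown 'checkpoint: 1', but the working version logs 'checkpoint: 53'.
Call chain: main.
First divergence: position 7 — shown 'checkpoint: 1', intended 'checkpoint: 53'.
Intended log window:
  5: enter gauge_drift: 6 items against 10
  6: leaving gauge_drift with 1
  7: checkpoint: 53
  8: fold_scores start: n=6 cutoff=10
Execution walk:
  map_offsets([6, 10, 11, 6, 11, 9]) -> 53  [called from merge_totals, line 26]
  gauge_drift([6, 10, 11, 6, 11, 9], 10) -> 1  [called from merge_totals, line 27]
  merge_totals([6, 10, 11, 6, 11, 9], 10) -> 1  [called from main, line 48]
  probe_limits([6, 10, 11, 6, 11, 9], 10) -> 1  [called from fold_scores, line 39]
  fold_scores([6, 10, 11, 6, 11, 9], 10) -> 20  [called from main, line 50]
Log line origins:
  1: from main, line 47
  2: from merge_totals, line 25
  3: from map_offsets, line 2
  4: from map_offsets, line 6
  5: from gauge_drift, line 10
  6: from gauge_drift, line 15
  7: from main, line 49
  8: from fold_scores, line 38
  9: from probe_limits, line 32
  10: from fold_scores, line 40
  11: from main, line 51
A correct fix: line 29: replace `pos // pos` with `pos // limit`.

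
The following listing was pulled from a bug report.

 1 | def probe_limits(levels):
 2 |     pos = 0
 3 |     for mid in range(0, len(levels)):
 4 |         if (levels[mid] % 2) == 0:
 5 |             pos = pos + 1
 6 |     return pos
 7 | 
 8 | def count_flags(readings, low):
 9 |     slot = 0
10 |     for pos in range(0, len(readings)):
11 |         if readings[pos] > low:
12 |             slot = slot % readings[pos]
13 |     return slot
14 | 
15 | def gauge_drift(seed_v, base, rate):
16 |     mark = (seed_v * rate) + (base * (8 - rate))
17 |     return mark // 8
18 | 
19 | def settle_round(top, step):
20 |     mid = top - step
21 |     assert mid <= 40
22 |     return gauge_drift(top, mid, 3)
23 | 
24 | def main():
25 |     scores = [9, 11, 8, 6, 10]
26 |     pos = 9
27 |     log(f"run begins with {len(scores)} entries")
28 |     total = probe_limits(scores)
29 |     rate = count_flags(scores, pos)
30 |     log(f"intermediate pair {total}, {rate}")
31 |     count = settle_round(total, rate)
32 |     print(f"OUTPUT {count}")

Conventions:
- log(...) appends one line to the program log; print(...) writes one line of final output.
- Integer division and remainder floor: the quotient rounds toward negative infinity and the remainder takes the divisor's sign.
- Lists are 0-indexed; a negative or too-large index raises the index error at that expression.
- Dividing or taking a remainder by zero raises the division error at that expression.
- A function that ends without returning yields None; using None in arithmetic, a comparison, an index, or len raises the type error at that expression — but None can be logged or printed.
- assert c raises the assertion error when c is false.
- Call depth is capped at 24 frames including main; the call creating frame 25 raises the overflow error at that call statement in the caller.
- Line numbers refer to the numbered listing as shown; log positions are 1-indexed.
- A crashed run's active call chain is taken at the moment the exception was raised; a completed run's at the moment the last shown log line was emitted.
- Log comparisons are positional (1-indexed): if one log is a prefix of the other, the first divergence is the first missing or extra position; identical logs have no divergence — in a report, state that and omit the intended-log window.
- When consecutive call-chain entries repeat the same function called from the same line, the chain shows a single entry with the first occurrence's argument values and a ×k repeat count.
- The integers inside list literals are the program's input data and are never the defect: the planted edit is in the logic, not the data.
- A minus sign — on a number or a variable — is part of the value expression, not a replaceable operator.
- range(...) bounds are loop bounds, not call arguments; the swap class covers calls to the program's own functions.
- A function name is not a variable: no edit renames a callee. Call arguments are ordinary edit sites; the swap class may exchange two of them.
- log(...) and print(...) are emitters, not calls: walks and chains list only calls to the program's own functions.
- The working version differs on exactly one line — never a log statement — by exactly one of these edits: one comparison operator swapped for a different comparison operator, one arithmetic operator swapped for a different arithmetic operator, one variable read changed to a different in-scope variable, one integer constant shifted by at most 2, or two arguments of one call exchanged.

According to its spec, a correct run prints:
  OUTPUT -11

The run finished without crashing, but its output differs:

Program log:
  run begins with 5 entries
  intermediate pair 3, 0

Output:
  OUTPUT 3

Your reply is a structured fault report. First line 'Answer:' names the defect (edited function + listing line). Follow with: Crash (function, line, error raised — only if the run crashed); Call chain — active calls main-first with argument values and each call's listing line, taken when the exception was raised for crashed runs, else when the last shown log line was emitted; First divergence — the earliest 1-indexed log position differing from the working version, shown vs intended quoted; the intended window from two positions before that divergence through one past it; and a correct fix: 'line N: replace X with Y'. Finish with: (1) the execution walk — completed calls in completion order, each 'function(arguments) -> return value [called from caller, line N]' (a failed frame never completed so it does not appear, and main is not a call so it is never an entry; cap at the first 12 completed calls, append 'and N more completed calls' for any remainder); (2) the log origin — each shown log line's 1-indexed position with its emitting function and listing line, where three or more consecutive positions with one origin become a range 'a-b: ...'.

Answer: the defect is in count_flags at line 12.
Key observation: The earliest visible damage is log position 2 — 'intermediate pair 3, 0' rather than the intended 'intermediate pair 3, 21'.
Call chain: main.
First divergence: at position 2 the run shows 'intermediate pair 3, 0' where the working version logs 'intermediate pair 3, 21'.
Intended log window:
  1: run begins with 5 entries
  2: intermediate pair 3, 21
Execution walk:
  probe_limits([9, 11, 8, 6, 10]) -> 3  [called from main, line 28]
  count_flags([9, 11, 8, 6, 10], 9) -> 0  [called from main, line 29]
  gauge_drift(3, 3, 3) -> 3  [called from settle_round, line 22]
  settle_round(3, 0) -> 3  [called from main, line 31]
Origin of each log line:
  1: logged in main at line 27
  2: logged in main at line 30
A correct fix: line 12: replace `%` with `+`.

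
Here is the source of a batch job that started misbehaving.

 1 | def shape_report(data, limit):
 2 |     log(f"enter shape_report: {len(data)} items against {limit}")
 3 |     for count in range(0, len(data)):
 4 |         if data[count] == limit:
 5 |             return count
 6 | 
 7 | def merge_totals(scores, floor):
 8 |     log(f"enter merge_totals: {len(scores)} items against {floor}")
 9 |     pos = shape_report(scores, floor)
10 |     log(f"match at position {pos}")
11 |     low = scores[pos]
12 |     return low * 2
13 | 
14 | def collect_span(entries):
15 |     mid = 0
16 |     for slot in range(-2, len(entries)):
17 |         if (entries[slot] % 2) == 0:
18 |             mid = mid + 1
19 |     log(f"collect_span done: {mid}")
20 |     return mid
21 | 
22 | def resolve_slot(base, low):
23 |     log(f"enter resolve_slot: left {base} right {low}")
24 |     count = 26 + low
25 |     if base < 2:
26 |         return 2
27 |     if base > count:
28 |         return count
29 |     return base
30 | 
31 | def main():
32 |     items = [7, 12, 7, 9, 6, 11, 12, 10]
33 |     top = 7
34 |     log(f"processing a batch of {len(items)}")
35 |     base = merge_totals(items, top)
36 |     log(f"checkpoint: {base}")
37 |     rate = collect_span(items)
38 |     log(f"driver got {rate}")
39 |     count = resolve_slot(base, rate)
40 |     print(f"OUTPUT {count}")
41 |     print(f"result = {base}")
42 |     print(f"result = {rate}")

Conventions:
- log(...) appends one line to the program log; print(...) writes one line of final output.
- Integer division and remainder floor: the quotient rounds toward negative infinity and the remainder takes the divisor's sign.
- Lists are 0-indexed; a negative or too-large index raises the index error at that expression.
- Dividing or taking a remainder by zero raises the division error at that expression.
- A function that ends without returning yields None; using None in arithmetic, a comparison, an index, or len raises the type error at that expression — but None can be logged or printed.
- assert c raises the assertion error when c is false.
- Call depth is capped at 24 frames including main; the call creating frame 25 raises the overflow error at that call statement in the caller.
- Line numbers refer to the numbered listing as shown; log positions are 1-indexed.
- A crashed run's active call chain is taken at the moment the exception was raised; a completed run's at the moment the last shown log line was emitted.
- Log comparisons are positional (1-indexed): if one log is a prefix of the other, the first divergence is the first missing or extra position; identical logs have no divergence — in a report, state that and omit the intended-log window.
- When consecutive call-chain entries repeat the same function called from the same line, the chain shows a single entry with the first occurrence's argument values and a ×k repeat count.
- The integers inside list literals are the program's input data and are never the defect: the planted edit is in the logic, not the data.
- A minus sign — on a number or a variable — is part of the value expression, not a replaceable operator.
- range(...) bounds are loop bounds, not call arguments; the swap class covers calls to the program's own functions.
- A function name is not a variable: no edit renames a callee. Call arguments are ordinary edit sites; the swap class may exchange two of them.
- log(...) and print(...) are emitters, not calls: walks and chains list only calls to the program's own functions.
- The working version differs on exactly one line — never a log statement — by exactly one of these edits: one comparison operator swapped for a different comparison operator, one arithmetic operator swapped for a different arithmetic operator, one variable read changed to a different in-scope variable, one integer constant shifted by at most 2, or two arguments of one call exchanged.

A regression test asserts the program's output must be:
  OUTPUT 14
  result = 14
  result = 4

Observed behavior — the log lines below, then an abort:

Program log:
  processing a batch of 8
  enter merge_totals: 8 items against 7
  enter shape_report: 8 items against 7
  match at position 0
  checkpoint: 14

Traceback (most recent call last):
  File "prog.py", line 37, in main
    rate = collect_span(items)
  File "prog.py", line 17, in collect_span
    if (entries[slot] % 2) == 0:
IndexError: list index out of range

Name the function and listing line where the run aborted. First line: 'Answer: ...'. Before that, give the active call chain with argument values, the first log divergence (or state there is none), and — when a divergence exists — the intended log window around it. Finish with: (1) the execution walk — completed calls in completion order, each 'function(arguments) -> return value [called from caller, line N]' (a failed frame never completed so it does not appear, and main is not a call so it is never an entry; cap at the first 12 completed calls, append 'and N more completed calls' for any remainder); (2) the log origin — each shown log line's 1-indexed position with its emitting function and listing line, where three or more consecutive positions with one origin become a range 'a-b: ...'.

Answer: the error was raised in collect_span, line 17.
Key observation: The log ends early — 5 lines, where the working version next logs 'collect_span done: 4'.
Call chain: main -> collect_span([7, 12, 7, 9, 6, 11, 12, 10]) (called at line 37).
First divergence: position 6 (shown log ended at 5 lines; the working version continues: 'collect_span done: 4').
Intended log window:
  4: match at position 0
  5: checkpoint: 14
  6: collect_span done: 4
  7: driver got 4
Execution walk:
  shape_report([7, 12, 7, 9, 6, 11, 12, 10], 7) -> 0  [called from merge_totals, line 9]
  merge_totals([7, 12, 7, 9, 6, 11, 12, 10], 7) -> 14  [called from main, line 35]
Origin of each log line:
  1: emitted by main (line 34)
  2: emitted by merge_totals (line 8)
  3: emitted by shape_report (line 2)
  4: emitted by merge_totals (line 10)
  5: emitted by main (line 36)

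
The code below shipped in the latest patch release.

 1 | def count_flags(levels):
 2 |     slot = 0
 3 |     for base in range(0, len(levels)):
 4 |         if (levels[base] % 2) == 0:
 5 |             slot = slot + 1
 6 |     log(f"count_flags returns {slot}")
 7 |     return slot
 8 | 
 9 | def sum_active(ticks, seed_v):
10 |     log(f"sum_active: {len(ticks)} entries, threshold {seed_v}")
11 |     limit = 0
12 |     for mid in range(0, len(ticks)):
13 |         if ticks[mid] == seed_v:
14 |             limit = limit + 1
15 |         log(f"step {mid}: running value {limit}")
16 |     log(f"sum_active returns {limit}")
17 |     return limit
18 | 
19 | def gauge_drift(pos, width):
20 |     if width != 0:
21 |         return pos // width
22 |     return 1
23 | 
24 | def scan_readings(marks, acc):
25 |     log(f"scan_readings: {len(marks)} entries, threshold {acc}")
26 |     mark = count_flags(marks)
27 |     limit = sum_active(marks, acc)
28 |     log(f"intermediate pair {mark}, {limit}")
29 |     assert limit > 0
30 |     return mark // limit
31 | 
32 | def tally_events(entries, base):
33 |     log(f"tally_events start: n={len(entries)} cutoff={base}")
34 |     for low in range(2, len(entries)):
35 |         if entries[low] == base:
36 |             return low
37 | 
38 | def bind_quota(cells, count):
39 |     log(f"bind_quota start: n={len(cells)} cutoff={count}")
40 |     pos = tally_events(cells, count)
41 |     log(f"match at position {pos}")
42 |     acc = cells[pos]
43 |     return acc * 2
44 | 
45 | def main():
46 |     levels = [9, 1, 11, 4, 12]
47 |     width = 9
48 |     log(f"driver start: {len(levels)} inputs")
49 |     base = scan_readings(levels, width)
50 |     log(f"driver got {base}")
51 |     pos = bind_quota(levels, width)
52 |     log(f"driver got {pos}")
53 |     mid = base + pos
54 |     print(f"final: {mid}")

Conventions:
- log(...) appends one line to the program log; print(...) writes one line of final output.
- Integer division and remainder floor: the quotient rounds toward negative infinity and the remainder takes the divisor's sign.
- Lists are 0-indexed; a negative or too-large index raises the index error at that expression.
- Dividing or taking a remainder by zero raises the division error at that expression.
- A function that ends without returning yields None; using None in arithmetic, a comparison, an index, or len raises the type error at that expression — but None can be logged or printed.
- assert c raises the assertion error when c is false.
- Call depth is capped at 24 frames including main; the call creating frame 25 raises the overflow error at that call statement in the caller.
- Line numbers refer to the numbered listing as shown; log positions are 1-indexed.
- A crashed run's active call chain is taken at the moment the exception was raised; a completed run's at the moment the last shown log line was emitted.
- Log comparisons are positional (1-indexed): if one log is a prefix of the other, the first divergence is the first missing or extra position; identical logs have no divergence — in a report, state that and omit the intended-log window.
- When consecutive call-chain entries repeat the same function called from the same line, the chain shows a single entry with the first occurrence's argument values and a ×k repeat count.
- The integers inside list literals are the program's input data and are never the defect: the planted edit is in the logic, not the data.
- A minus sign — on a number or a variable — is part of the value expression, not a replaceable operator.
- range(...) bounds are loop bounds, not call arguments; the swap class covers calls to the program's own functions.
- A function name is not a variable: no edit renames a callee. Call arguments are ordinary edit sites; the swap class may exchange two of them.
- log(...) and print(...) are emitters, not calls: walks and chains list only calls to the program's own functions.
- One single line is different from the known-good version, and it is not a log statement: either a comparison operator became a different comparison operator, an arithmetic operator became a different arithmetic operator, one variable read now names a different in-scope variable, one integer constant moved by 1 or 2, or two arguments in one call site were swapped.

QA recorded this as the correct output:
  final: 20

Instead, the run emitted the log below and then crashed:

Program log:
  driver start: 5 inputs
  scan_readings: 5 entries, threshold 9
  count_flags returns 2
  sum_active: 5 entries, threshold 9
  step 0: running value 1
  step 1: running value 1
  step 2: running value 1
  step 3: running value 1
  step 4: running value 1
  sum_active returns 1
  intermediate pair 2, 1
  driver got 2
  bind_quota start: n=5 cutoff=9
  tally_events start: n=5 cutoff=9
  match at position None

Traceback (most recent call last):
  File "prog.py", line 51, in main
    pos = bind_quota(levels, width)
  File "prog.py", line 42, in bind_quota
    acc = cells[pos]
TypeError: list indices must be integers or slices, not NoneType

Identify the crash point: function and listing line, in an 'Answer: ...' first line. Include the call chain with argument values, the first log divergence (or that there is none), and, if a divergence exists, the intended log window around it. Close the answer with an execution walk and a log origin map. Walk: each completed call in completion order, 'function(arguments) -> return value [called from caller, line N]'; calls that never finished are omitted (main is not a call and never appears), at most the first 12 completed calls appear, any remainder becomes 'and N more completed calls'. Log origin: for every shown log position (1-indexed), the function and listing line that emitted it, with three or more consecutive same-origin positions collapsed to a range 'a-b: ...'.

Answer: the error was raised in bind_quota, line 42.
Key observation: Everything matches until log position 15, which reads 'match at position None' in place of 'match at position 0'.
Call chain: main -> bind_quota([9, 1, 11, 4, 12], 9) (called at line 51).
First divergence: position 15 — shown 'match at position None', intended 'match at position 0'.
Intended log window:
  13: bind_quota start: n=5 cutoff=9
  14: tally_events start: n=5 cutoff=9
  15: match at position 0
  16: driver got 18
Execution walk:
  count_flags([9, 1, 11, 4, 12]) -> 2  [called from scan_readings, line 26]
  sum_active([9, 1, 11, 4, 12], 9) -> 1  [called from scan_readings, line 27]
  scan_readings([9, 1, 11, 4, 12], 9) -> 2  [called from main, line 49]
  tally_events([9, 1, 11, 4, 12], 9) -> None  [called from bind_quota, line 40]
Origin of each log line:
  1 — main, line 48
  2 — scan_readings, line 25
  3 — count_flags, line 6
  4 — sum_active, line 10
  5-9 — sum_active, line 15
  10 — sum_active, line 16
  11 — scan_readings, line 28
  12 — main, line 50
  13 — bind_quota, line 39
  14 — tally_events, line 33
  15 — bind_quota, line 41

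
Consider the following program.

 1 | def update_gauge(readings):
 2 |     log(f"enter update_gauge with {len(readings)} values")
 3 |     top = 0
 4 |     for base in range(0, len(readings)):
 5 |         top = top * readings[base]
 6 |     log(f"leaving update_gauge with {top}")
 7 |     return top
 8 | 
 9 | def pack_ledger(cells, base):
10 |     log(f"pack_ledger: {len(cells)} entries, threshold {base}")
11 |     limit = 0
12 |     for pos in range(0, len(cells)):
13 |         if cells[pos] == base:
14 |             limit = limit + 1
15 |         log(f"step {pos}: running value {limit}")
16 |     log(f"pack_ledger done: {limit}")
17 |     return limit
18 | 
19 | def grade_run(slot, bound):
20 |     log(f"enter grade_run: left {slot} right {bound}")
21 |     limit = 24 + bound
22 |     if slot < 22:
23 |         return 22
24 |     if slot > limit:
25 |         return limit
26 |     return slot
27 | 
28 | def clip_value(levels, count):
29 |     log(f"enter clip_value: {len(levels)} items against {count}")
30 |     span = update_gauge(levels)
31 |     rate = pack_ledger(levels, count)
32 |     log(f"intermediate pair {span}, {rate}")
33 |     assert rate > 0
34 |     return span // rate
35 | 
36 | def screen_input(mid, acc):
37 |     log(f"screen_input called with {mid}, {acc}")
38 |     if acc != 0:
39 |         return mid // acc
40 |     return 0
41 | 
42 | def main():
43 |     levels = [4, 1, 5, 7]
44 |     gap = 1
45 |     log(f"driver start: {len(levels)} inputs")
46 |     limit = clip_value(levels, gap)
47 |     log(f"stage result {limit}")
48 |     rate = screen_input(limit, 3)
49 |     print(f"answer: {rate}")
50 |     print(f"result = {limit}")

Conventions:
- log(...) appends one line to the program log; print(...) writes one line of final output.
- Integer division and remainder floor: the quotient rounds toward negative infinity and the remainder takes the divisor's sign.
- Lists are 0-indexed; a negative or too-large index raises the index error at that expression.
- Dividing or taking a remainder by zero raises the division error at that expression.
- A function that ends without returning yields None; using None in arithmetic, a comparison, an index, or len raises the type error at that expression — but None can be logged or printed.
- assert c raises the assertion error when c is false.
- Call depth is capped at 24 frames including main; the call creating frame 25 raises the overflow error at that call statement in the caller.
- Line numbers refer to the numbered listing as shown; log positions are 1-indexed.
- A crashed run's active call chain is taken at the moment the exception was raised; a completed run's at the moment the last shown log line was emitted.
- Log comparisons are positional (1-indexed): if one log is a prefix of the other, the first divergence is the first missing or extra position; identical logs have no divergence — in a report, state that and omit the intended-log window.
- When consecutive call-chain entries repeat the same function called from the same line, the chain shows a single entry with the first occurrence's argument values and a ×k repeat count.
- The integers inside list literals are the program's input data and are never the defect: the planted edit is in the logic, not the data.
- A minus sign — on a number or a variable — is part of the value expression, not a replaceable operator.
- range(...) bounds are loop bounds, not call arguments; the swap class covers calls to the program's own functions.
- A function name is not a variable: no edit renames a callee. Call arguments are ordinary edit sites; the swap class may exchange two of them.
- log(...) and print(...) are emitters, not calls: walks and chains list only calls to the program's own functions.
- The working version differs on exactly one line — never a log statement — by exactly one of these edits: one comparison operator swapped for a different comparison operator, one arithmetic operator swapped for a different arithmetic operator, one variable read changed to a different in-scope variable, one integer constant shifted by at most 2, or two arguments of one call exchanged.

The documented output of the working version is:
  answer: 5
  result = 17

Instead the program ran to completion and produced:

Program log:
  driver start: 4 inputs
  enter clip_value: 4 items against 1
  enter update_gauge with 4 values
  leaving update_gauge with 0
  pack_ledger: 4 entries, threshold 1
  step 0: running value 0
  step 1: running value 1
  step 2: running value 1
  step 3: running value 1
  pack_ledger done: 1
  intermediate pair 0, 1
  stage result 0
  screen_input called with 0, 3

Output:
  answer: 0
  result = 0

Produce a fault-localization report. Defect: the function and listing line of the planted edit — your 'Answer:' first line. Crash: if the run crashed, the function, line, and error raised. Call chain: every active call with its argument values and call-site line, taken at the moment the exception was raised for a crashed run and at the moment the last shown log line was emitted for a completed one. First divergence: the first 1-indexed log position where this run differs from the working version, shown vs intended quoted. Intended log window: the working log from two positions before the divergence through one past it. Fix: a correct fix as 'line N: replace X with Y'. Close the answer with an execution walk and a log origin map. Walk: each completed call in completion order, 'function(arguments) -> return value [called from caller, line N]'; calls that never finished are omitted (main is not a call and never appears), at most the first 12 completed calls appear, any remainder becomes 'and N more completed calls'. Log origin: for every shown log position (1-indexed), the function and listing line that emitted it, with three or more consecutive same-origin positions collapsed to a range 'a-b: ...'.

Answer: the defect is in update_gauge at line 5.
The tell: Everything matches until log position 4, which reads 'leaving update_gauge with 0' in place of 'leaving update_gauge with 17'.
Call chain: main -> screen_input(0, 3) (called at line 48).
First divergence: position 4; shown 'leaving update_gauge with 0' vs intended 'leaving update_gauge with 17'.
Intended log window:
  2: enter clip_value: 4 items against 1
  3: enter update_gauge with 4 values
  4: leaving update_gauge with 17
  5: pack_ledger: 4 entries, threshold 1
Execution walk:
  update_gauge([4, 1, 5, 7]) -> 0  [called from clip_value, line 30]
  pack_ledger([4, 1, 5, 7], 1) -> 1  [called from clip_value, line 31]
  clip_value([4, 1, 5, 7], 1) -> 0  [called from main, line 46]
  screen_input(0, 3) -> 0  [called from main, line 48]
Origin of each log line:
  1: logged in main at line 45
  2: logged in clip_value at line 29
  3: logged in update_gauge at line 2
  4: logged in update_gauge at line 6
  5: logged in pack_ledger at line 10
  6-9: logged in pack_ledger at line 15
  10: logged in pack_ledger at line 16
  11: logged in clip_value at line 32
  12: logged in main at line 47
  13: logged in screen_input at line 37
A correct fix: line 5: replace `*` with `+`.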